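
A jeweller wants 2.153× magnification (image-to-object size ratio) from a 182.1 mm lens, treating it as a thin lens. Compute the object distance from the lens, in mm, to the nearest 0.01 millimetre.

266.68 mm

With m = dᵢ/dₒ and 1/f = 1/dₒ + 1/dᵢ, substituting dᵢ = m·dₒ gives 1/f = (1 + 1/m)/dₒ, hence dₒ = f·(1 + 1/m).
dₒ = 182.1 × (1 + 1/2.153) = 182.1 × 1.46447 ≈ 266.680 mm.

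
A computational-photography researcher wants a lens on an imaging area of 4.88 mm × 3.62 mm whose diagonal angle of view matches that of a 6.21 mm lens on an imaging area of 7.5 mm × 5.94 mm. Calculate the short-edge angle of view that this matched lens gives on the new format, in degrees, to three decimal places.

49.304°

Sensor diagonal = √(7.5² + 5.94²) = √91.5336 ≈ 9.5673 mm.
Sensor diagonal = √(4.88² + 3.62²) = √36.9188 ≈ 6.0761 mm.
Equal diagonal AOV ⇒ f₂ = f₁ · 6.0761/9.5673 = 6.21 × 0.63509 ≈ 3.9439 mm.
Short-edge AOV on the new format = 2·arctan(3.62 / (2 × 3.9439)) = 2·arctan(0.45894) ≈ 49.3043°.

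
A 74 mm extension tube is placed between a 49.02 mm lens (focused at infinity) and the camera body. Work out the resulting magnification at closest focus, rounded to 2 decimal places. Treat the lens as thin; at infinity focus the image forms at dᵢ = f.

1.51×

The tube moves the image plane from f to f + e, so dᵢ = 49.02 + 74 = 123.02 mm. Focus is achieved when 1/f = 1/dₒ + 1/dᵢ, giving dₒ = 1/(1/f − 1/(f+e)).
Magnification m = dᵢ/dₒ = (f+e)·(1/f − 1/(f+e)) = e/f = 74/49.02 ≈ 1.5096.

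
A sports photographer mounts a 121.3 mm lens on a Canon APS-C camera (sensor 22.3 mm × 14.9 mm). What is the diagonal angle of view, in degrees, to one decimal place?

Sensor diagonal = √(22.3² + 14.9²) = √719.3000 ≈ 26.8198 mm.
Angle of view α = 2·arctan(d/2f) with d = 26.8198 mm and f = 121.3 mm.
d/2f = 0.11055; arctan(0.11055) ≈ 6.3085°, so α ≈ 12.6170°.

12.6°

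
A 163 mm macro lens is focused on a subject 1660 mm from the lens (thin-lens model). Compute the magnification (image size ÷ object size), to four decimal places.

Thin lens: 1/f = 1/dₒ + 1/dᵢ → 1/dᵢ = 1/163 − 1/1660 = 0.0055326 mm⁻¹, so dᵢ ≈ 180.7482 mm.
Magnification m = dᵢ/dₒ = 180.7482/1660 ≈ 0.10888.

0.1089×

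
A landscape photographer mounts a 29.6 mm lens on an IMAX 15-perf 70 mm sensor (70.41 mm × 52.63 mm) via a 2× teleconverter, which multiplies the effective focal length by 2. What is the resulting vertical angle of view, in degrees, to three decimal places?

47.931°

Effective focal length f = 29.6 × 2 = 59.2 mm.
α = 2·arctan(52.63 / (2 × 59.2)) = 2·arctan(0.44451) ≈ 47.9313°.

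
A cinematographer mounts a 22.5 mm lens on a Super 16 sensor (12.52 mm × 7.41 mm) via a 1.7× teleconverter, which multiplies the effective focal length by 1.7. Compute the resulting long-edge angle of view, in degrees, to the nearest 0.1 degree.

18.6°

Effective focal length f = 22.5 × 1.7 = 38.25 mm.
α = 2·arctan(12.52 / (2 × 38.25)) = 2·arctan(0.16366) ≈ 18.5893°.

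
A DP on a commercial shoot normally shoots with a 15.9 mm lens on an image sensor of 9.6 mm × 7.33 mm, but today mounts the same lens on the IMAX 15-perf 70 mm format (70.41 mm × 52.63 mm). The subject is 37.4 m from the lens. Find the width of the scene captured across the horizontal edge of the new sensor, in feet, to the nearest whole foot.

543 ft

The focal length stays 15.9 mm; the relevant sensor dimension is now w = 70.41 mm. Object distance dₒ = 37.4 m = 37400 mm.
Thin-lens field width W = w·(dₒ − f)/f = 70.41 × (37400 − 15.9)/15.9 ≈ 165548.081 mm = 165548.081/304.8 ft = 543.137 ft.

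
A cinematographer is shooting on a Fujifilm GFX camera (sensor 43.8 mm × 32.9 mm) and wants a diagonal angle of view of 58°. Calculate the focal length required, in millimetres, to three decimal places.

Sensor diagonal = √(43.8² + 32.9²) = √3000.8500 ≈ 54.7800 mm.
From α = 2·arctan(d/2f) we get f = d / (2·tan(α/2)).
With d = 54.7800 mm and α/2 = 29°, tan(α/2) ≈ 0.55431, so f ≈ 54.7800 / 1.10862 ≈ 49.4129 mm.

49.413 mm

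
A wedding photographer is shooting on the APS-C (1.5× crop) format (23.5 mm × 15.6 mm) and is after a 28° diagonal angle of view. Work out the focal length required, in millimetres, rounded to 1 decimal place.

56.6 mm

Sensor diagonal = √(23.5² + 15.6²) = √795.6100 ≈ 28.2066 mm.
From α = 2·arctan(d/2f) we get f = d / (2·tan(α/2)).
With d = 28.2066 mm and α/2 = 14°, tan(α/2) ≈ 0.24933, so f ≈ 28.2066 / 0.49866 ≈ 56.5652 mm.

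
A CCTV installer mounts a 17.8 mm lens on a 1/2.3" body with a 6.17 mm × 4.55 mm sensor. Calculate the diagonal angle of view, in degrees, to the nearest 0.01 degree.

Sensor diagonal = √(6.17² + 4.55²) = √58.7714 ≈ 7.6663 mm.
Angle of view α = 2·arctan(d/2f) with d = 7.6663 mm and f = 17.8 mm.
d/2f = 0.21534; arctan(0.21534) ≈ 12.1527°, so α ≈ 24.3054°.

24.31°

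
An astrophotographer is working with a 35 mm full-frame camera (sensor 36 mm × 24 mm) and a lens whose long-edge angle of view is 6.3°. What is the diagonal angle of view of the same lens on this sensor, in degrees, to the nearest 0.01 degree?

From the long-edge AOV: f = 36 / (2·tan(3.15°)) = 36 / 0.11007 ≈ 327.0745 mm.
Sensor diagonal = √(36² + 24²) = √1872.0000 ≈ 43.2666 mm.
Diagonal AOV = 2·arctan(43.2666 / (2 × 327.0745)) = 2·arctan(0.06614) ≈ 7.5683°.

7.57°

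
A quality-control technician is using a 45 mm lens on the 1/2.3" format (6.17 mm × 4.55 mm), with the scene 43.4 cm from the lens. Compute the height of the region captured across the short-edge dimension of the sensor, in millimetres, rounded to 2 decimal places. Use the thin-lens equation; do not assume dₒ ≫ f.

dₒ: 43.4 cm = 434 mm.
Similar triangles through the lens centre give W/dₒ = h/dᵢ; with 1/f = 1/dₒ + 1/dᵢ this gives W = h·(dₒ − f)/f.
W = 4.55 mm × (434 − 45) / 45 = 4.55 × 8.6444 ≈ 39.332 mm.

39.33 mm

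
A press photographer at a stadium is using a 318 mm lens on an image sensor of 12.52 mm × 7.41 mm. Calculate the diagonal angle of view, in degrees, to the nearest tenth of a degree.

2.6°

Sensor diagonal = √(12.52² + 7.41²) = √211.6585 ≈ 14.5485 mm.
Angle of view α = 2·arctan(d/2f) with d = 14.5485 mm and f = 318 mm.
d/2f = 0.02287; arctan(0.02287) ≈ 1.3104°, so α ≈ 2.6208°.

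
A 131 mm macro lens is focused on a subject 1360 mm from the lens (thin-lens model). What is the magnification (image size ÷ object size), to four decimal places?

Thin lens: 1/f = 1/dₒ + 1/dᵢ → 1/dᵢ = 1/131 − 1/1360 = 0.0068983 mm⁻¹, so dᵢ ≈ 144.9634 mm.
Magnification m = dᵢ/dₒ = 144.9634/1360 ≈ 0.10659.

0.1066×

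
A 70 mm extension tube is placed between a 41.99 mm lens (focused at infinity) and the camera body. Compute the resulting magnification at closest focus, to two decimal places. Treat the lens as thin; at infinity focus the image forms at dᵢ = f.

1.67×

The tube moves the image plane from f to f + e, so dᵢ = 41.99 + 70 = 111.99 mm. Focus is achieved when 1/f = 1/dₒ + 1/dᵢ, giving dₒ = 1/(1/f − 1/(f+e)).
Magnification m = dᵢ/dₒ = (f+e)·(1/f − 1/(f+e)) = e/f = 70/41.99 ≈ 1.6671.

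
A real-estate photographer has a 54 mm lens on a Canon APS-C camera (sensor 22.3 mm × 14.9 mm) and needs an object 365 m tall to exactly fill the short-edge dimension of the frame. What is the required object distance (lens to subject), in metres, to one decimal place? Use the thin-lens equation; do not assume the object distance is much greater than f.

1322.9 m

W: 365 m = 365000 mm.
Magnification m = h/W = dᵢ/dₒ; combined with 1/f = 1/dₒ + 1/dᵢ this gives dₒ = f·(1 + W/h).
dₒ = 54 mm × (1 + 365000/14.9) = 54 × 24497.6443 ≈ 1322872.792 mm = 1322.87 m.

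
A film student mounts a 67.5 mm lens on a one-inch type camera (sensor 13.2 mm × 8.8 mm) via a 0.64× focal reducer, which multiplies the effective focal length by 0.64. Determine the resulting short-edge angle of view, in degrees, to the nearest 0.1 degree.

Effective focal length f = 67.5 × 0.64 = 43.2 mm.
α = 2·arctan(8.8 / (2 × 43.2)) = 2·arctan(0.10185) ≈ 11.6313°.

11.6°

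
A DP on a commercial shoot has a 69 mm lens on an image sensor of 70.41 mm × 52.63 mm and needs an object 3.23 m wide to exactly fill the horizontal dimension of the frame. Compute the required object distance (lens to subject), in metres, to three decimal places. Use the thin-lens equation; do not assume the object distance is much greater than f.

W: 3.23 m = 3230 mm.
Magnification m = w/W = dᵢ/dₒ; combined with 1/f = 1/dₒ + 1/dᵢ this gives dₒ = f·(1 + W/w).
dₒ = 69 mm × (1 + 3230/70.41) = 69 × 46.8742 ≈ 3234.317 mm = 3.23432 m.

3.234 m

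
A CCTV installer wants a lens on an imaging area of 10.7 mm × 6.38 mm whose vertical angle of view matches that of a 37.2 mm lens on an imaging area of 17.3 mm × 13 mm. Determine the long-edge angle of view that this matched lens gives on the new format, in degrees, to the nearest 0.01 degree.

Equal vertical AOV ⇒ f₂ = f₁ · 6.38/13 = 37.2 × 0.49077 ≈ 18.2566 mm.
Long-edge AOV on the new format = 2·arctan(10.7 / (2 × 18.2566)) = 2·arctan(0.29304) ≈ 32.6659°.

32.67°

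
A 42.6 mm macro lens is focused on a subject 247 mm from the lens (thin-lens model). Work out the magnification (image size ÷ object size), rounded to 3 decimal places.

Thin lens: 1/f = 1/dₒ + 1/dᵢ → 1/dᵢ = 1/42.6 − 1/247 = 0.0194256 mm⁻¹, so dᵢ ≈ 51.4785 mm.
Magnification m = dᵢ/dₒ = 51.4785/247 ≈ 0.20841.

0.208×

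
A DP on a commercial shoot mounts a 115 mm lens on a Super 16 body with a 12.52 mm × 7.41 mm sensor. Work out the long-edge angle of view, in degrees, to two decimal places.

Angle of view α = 2·arctan(w/2f) with w = 12.52 mm and f = 115 mm.
w/2f = 0.05443; arctan(0.05443) ≈ 3.1158°, so α ≈ 6.2316°.

6.23°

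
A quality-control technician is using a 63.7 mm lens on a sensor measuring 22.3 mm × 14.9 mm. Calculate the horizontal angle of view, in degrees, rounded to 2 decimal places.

Angle of view α = 2·arctan(w/2f) with w = 22.3 mm and f = 63.7 mm.
w/2f = 0.17504; arctan(0.17504) ≈ 9.9284°, so α ≈ 19.8569°.

19.86°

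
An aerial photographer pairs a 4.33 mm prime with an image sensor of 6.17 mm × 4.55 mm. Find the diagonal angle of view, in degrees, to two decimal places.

83.03°

Sensor diagonal = √(6.17² + 4.55²) = √58.7714 ≈ 7.6663 mm.
Angle of view α = 2·arctan(d/2f) with d = 7.6663 mm and f = 4.33 mm.
d/2f = 0.88525; arctan(0.88525) ≈ 41.5168°, so α ≈ 83.0336°.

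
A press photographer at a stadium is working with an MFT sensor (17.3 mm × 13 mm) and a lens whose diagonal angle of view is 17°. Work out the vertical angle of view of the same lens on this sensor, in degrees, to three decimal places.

10.261°

Sensor diagonal = √(17.3² + 13²) = √468.2900 ≈ 21.6400 mm.
From the diagonal AOV: f = 21.6400 / (2·tan(8.5°)) = 21.6400 / 0.29890 ≈ 72.3983 mm.
Vertical AOV = 2·arctan(13 / (2 × 72.3983)) = 2·arctan(0.08978) ≈ 10.2606°.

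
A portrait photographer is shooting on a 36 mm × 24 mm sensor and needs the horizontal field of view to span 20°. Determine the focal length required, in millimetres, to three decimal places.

102.083 mm

From α = 2·arctan(w/2f) we get f = w / (2·tan(α/2)).
With w = 36 mm and α/2 = 10°, tan(α/2) ≈ 0.17633, so f ≈ 36 / 0.35265 ≈ 102.0831 mm.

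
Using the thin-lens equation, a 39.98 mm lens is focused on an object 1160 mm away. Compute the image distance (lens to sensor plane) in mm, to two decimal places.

1/dᵢ = 1/f − 1/dₒ = 1/39.98 − 1/1160 = 0.0241504 mm⁻¹.
dᵢ = 1/0.0241504 ≈ 41.4071 mm.

41.41 mm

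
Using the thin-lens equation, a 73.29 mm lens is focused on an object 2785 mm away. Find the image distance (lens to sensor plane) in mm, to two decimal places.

1/dᵢ = 1/f − 1/dₒ = 1/73.29 − 1/2785 = 0.0132854 mm⁻¹.
dᵢ = 1/0.0132854 ≈ 75.2708 mm.

75.27 mm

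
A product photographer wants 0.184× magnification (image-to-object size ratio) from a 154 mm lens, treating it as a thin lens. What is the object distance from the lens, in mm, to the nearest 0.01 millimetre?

With m = dᵢ/dₒ and 1/f = 1/dₒ + 1/dᵢ, substituting dᵢ = m·dₒ gives 1/f = (1 + 1/m)/dₒ, hence dₒ = f·(1 + 1/m).
dₒ = 154 × (1 + 1/0.184) = 154 × 6.43478 ≈ 990.957 mm.

990.96 mm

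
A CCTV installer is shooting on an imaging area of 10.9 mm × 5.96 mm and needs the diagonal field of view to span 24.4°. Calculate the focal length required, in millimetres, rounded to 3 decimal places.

28.729 mm

Sensor diagonal = √(10.9² + 5.96²) = √154.3316 ≈ 12.4230 mm.
From α = 2·arctan(d/2f) we get f = d / (2·tan(α/2)).
With d = 12.4230 mm and α/2 = 12.2°, tan(α/2) ≈ 0.21621, so f ≈ 12.4230 / 0.43242 ≈ 28.7294 mm.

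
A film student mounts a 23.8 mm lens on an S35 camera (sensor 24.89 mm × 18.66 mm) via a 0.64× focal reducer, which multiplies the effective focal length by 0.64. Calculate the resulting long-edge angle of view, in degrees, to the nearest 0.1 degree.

78.5°

Effective focal length f = 23.8 × 0.64 = 15.232 mm.
α = 2·arctan(24.89 / (2 × 15.232)) = 2·arctan(0.81703) ≈ 78.4997°.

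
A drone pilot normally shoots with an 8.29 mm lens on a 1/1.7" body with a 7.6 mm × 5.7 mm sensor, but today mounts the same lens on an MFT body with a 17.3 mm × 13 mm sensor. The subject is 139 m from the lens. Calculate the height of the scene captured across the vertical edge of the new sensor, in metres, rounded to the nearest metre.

218 m

The focal length stays 8.29 mm; the relevant sensor dimension is now h = 13 mm. Object distance dₒ = 139 m = 139000 mm.
Thin-lens field height W = h·(dₒ − f)/f = 13 × (139000 − 8.29)/8.29 ≈ 217960.462 mm = 217.96 m.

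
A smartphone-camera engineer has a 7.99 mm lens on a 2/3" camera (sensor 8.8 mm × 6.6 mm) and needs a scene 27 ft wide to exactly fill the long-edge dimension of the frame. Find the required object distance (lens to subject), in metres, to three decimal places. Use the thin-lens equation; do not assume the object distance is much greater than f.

W: 27 ft × 304.8 mm/ft = 8229.60 mm.
Magnification m = w/W = dᵢ/dₒ; combined with 1/f = 1/dₒ + 1/dᵢ this gives dₒ = f·(1 + W/w).
dₒ = 7.99 mm × (1 + 8229.6/8.8) = 7.99 × 936.1818 ≈ 7480.092 mm = 7.48009 m.

7.480 m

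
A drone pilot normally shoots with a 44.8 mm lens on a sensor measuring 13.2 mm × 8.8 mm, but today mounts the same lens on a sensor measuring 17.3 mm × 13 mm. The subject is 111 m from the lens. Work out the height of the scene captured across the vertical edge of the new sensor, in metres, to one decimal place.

The focal length stays 44.8 mm; the relevant sensor dimension is now h = 13 mm. Object distance dₒ = 111 m = 111000 mm.
Thin-lens field height W = h·(dₒ − f)/f = 13 × (111000 − 44.8)/44.8 ≈ 32196.821 mm = 32.1968 m.

32.2 m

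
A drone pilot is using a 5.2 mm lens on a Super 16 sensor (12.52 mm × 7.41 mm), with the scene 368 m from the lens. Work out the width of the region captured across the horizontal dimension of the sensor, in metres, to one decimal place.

dₒ: 368 m = 368000 mm.
Similar triangles through the lens centre give W/dₒ = w/dᵢ; with 1/f = 1/dₒ + 1/dᵢ this gives W = w·(dₒ − f)/f.
W = 12.52 mm × (368000 − 5.2) / 5.2 = 12.52 × 70768.2308 ≈ 886018.249 mm = 886.018 m.

886.0 m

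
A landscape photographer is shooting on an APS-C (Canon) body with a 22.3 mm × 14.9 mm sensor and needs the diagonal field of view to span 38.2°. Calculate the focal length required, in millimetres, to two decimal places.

Sensor diagonal = √(22.3² + 14.9²) = √719.3000 ≈ 26.8198 mm.
From α = 2·arctan(d/2f) we get f = d / (2·tan(α/2)).
With d = 26.8198 mm and α/2 = 19.1°, tan(α/2) ≈ 0.34628, so f ≈ 26.8198 / 0.69256 ≈ 38.7254 mm.

38.73 mm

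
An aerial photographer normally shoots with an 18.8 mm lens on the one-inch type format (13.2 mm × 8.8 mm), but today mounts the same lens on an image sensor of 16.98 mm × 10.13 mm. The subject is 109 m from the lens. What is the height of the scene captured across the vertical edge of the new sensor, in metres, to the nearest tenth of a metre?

The focal length stays 18.8 mm; the relevant sensor dimension is now h = 10.13 mm. Object distance dₒ = 109 m = 109000 mm.
Thin-lens field height W = h·(dₒ − f)/f = 10.13 × (109000 − 18.8)/18.8 ≈ 58722.317 mm = 58.7223 m.

58.7 m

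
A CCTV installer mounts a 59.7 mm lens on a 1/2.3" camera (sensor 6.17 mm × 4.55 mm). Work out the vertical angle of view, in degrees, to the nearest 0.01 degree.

4.36°

Angle of view α = 2·arctan(h/2f) with h = 4.55 mm and f = 59.7 mm.
h/2f = 0.03811; arctan(0.03811) ≈ 2.1823°, so α ≈ 4.3647°.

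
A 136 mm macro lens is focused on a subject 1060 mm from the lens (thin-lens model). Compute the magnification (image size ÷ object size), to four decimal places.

0.1472×

Thin lens: 1/f = 1/dₒ + 1/dᵢ → 1/dᵢ = 1/136 − 1/1060 = 0.0064095 mm⁻¹, so dᵢ ≈ 156.0173 mm.
Magnification m = dᵢ/dₒ = 156.0173/1060 ≈ 0.14719.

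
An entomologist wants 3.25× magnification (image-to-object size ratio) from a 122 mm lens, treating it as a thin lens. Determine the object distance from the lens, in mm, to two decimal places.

With m = dᵢ/dₒ and 1/f = 1/dₒ + 1/dᵢ, substituting dᵢ = m·dₒ gives 1/f = (1 + 1/m)/dₒ, hence dₒ = f·(1 + 1/m).
dₒ = 122 × (1 + 1/3.25) = 122 × 1.30769 ≈ 159.538 mm.

159.54 mm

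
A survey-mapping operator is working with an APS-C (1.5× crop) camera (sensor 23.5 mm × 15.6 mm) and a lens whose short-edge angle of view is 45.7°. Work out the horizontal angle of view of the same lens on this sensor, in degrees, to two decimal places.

64.81°

From the short-edge AOV: f = 15.6 / (2·tan(22.85°)) = 15.6 / 0.84278 ≈ 18.5102 mm.
Horizontal AOV = 2·arctan(23.5 / (2 × 18.5102)) = 2·arctan(0.63478) ≈ 64.8135°.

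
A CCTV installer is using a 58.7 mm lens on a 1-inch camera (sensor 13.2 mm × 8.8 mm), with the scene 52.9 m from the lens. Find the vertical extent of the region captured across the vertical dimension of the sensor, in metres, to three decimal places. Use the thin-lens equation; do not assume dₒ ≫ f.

7.922 m

dₒ: 52.9 m = 52900 mm.
Similar triangles through the lens centre give W/dₒ = h/dᵢ; with 1/f = 1/dₒ + 1/dᵢ this gives W = h·(dₒ − f)/f.
W = 8.8 mm × (52900 − 58.7) / 58.7 = 8.8 × 900.1925 ≈ 7921.694 mm = 7.92169 m.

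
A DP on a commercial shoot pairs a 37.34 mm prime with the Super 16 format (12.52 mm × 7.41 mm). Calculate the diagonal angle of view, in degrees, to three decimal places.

Sensor diagonal = √(12.52² + 7.41²) = √211.6585 ≈ 14.5485 mm.
Angle of view α = 2·arctan(d/2f) with d = 14.5485 mm and f = 37.34 mm.
d/2f = 0.19481; arctan(0.19481) ≈ 11.0238°, so α ≈ 22.0476°.

22.048°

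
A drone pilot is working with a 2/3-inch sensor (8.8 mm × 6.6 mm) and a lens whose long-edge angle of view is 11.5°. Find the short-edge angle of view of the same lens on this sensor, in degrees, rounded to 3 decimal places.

8.638°

From the long-edge AOV: f = 8.8 / (2·tan(5.75°)) = 8.8 / 0.20139 ≈ 43.6964 mm.
Short-edge AOV = 2·arctan(6.6 / (2 × 43.6964)) = 2·arctan(0.07552) ≈ 8.6377°.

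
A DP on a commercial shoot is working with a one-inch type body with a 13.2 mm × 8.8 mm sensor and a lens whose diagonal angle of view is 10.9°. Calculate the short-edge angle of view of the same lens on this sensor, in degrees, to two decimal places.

Sensor diagonal = √(13.2² + 8.8²) = √251.6800 ≈ 15.8644 mm.
From the diagonal AOV: f = 15.8644 / (2·tan(5.45°)) = 15.8644 / 0.19082 ≈ 83.1396 mm.
Short-edge AOV = 2·arctan(8.8 / (2 × 83.1396)) = 2·arctan(0.05292) ≈ 6.0589°.

6.06°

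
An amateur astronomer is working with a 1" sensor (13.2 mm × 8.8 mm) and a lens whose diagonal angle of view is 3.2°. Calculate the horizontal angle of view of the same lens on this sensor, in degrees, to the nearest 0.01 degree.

Sensor diagonal = √(13.2² + 8.8²) = √251.6800 ≈ 15.8644 mm.
From the diagonal AOV: f = 15.8644 / (2·tan(1.6°)) = 15.8644 / 0.05587 ≈ 283.9776 mm.
Horizontal AOV = 2·arctan(13.2 / (2 × 283.9776)) = 2·arctan(0.02324) ≈ 2.6628°.

2.66°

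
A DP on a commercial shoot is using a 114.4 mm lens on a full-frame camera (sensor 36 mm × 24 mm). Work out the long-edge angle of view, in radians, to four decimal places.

Angle of view α = 2·arctan(w/2f) with w = 36 mm and f = 114.4 mm.
w/2f = 0.15734; arctan(0.15734) ≈ 0.1561 rad, so α ≈ 0.3121 rad.

0.3121 rad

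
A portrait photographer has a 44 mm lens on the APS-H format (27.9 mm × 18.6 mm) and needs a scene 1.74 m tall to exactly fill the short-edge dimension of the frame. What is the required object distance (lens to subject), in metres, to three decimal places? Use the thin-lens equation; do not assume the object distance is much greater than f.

4.160 m

W: 1.74 m = 1740 mm.
Magnification m = h/W = dᵢ/dₒ; combined with 1/f = 1/dₒ + 1/dᵢ this gives dₒ = f·(1 + W/h).
dₒ = 44 mm × (1 + 1740/18.6) = 44 × 94.5484 ≈ 4160.129 mm = 4.16013 m.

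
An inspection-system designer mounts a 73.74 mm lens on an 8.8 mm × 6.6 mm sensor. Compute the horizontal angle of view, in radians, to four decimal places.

Angle of view α = 2·arctan(w/2f) with w = 8.8 mm and f = 73.74 mm.
w/2f = 0.05967; arctan(0.05967) ≈ 0.0596 rad, so α ≈ 0.1192 rad.

0.1192 rad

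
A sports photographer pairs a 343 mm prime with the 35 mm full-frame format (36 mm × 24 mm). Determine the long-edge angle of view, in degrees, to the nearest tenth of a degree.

Angle of view α = 2·arctan(w/2f) with w = 36 mm and f = 343 mm.
w/2f = 0.05248; arctan(0.05248) ≈ 3.0040°, so α ≈ 6.0080°.

6.0°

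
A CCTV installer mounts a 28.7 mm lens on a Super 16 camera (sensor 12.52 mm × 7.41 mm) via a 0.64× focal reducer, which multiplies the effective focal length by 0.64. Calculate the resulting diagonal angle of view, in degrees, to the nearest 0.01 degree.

43.21°

Effective focal length f = 28.7 × 0.64 = 18.368 mm.
Sensor diagonal = √(12.52² + 7.41²) = √211.6585 ≈ 14.5485 mm.
α = 2·arctan(14.548 / (2 × 18.368)) = 2·arctan(0.39603) ≈ 43.2099°.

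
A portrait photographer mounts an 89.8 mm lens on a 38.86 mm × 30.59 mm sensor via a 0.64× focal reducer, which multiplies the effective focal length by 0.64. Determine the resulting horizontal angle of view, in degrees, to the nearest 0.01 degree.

37.36°

Effective focal length f = 89.8 × 0.64 = 57.472 mm.
α = 2·arctan(38.86 / (2 × 57.472)) = 2·arctan(0.33808) ≈ 37.3585°.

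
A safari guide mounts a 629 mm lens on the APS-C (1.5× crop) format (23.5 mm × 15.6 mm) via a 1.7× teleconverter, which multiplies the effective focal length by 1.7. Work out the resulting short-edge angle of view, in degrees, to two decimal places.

Effective focal length f = 629 × 1.7 = 1069.3 mm.
α = 2·arctan(15.6 / (2 × 1069.3)) = 2·arctan(0.00729) ≈ 0.8359°.

0.84°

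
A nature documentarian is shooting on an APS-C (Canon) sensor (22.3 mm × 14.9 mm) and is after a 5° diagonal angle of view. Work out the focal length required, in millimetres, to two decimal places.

307.14 mm

Sensor diagonal = √(22.3² + 14.9²) = √719.3000 ≈ 26.8198 mm.
From α = 2·arctan(d/2f) we get f = d / (2·tan(α/2)).
With d = 26.8198 mm and α/2 = 2.5°, tan(α/2) ≈ 0.04366, so f ≈ 26.8198 / 0.08732 ≈ 307.1368 mm.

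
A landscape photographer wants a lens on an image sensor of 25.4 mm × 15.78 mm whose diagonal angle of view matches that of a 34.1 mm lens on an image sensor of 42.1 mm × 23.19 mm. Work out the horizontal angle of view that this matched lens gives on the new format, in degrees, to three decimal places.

61.813°

Sensor diagonal = √(42.1² + 23.19²) = √2310.1861 ≈ 48.0644 mm.
Sensor diagonal = √(25.4² + 15.78²) = √894.1684 ≈ 29.9026 mm.
Equal diagonal AOV ⇒ f₂ = f₁ · 29.9026/48.0644 = 34.1 × 0.62214 ≈ 21.2149 mm.
Horizontal AOV on the new format = 2·arctan(25.4 / (2 × 21.2149)) = 2·arctan(0.59864) ≈ 61.8126°.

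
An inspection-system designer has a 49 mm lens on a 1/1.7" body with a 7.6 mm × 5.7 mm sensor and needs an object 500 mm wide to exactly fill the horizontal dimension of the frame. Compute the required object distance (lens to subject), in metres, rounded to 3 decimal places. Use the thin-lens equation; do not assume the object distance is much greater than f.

3.273 m

Magnification m = w/W = dᵢ/dₒ; combined with 1/f = 1/dₒ + 1/dᵢ this gives dₒ = f·(1 + W/w).
dₒ = 49 mm × (1 + 500/7.6) = 49 × 66.7895 ≈ 3272.684 mm = 3.27268 m.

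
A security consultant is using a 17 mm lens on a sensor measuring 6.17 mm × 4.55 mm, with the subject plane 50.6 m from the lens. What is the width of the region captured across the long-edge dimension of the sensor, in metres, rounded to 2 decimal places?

dₒ: 50.6 m = 50600 mm.
Similar triangles through the lens centre give W/dₒ = w/dᵢ; with 1/f = 1/dₒ + 1/dᵢ this gives W = w·(dₒ − f)/f.
W = 6.17 mm × (50600 − 17) / 17 = 6.17 × 2975.4706 ≈ 18358.654 mm = 18.3587 m.

18.36 m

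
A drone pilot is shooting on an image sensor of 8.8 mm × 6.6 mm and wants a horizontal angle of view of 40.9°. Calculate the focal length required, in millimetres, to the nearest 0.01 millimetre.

From α = 2·arctan(w/2f) we get f = w / (2·tan(α/2)).
With w = 8.8 mm and α/2 = 20.45°, tan(α/2) ≈ 0.37289, so f ≈ 8.8 / 0.74578 ≈ 11.7997 mm.

11.80 mm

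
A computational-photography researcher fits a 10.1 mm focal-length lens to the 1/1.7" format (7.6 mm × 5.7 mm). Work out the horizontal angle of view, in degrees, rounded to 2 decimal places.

41.24°

Angle of view α = 2·arctan(w/2f) with w = 7.6 mm and f = 10.1 mm.
w/2f = 0.37624; arctan(0.37624) ≈ 20.6182°, so α ≈ 41.2364°.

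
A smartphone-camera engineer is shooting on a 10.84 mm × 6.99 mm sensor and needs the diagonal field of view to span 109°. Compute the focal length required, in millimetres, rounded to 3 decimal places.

4.600 mm

Sensor diagonal = √(10.84² + 6.99²) = √166.3657 ≈ 12.8983 mm.
From α = 2·arctan(d/2f) we get f = d / (2·tan(α/2)).
With d = 12.8983 mm and α/2 = 54.5°, tan(α/2) ≈ 1.40195, so f ≈ 12.8983 / 2.80390 ≈ 4.6001 mm.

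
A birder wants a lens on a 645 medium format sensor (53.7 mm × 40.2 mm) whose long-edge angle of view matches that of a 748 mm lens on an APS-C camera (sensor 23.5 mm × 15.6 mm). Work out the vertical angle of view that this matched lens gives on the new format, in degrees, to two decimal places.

1.35°

Equal long-edge AOV ⇒ f₂ = f₁ · 53.7/23.5 = 748 × 2.28511 ≈ 1709.2596 mm.
Vertical AOV on the new format = 2·arctan(40.2 / (2 × 1709.2596)) = 2·arctan(0.01176) ≈ 1.3475°.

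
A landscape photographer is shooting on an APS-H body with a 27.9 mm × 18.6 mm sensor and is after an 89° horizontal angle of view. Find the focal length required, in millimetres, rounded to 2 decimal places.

From α = 2·arctan(w/2f) we get f = w / (2·tan(α/2)).
With w = 27.9 mm and α/2 = 44.5°, tan(α/2) ≈ 0.98270, so f ≈ 27.9 / 1.96539 ≈ 14.1956 mm.

14.20 mm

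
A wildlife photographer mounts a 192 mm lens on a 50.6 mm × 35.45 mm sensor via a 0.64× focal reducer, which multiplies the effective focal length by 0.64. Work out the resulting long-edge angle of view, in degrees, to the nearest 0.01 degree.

Effective focal length f = 192 × 0.64 = 122.88 mm.
α = 2·arctan(50.6 / (2 × 122.88)) = 2·arctan(0.20589) ≈ 23.2683°.

23.27°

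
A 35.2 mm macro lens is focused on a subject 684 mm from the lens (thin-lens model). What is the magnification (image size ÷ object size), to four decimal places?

Thin lens: 1/f = 1/dₒ + 1/dᵢ → 1/dᵢ = 1/35.2 − 1/684 = 0.0269471 mm⁻¹, so dᵢ ≈ 37.1097 mm.
Magnification m = dᵢ/dₒ = 37.1097/684 ≈ 0.05425.

0.0543×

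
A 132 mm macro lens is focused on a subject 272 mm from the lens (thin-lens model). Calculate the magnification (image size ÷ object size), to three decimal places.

Thin lens: 1/f = 1/dₒ + 1/dᵢ → 1/dᵢ = 1/132 − 1/272 = 0.0038993 mm⁻¹, so dᵢ ≈ 256.4571 mm.
Magnification m = dᵢ/dₒ = 256.4571/272 ≈ 0.94286.

0.943×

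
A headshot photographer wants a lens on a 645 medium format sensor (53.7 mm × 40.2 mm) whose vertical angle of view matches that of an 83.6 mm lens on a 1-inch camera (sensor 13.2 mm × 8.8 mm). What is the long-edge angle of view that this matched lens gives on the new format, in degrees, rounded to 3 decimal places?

Equal vertical AOV ⇒ f₂ = f₁ · 40.2/8.8 = 83.6 × 4.56818 ≈ 381.9000 mm.
Long-edge AOV on the new format = 2·arctan(53.7 / (2 × 381.9000)) = 2·arctan(0.07031) ≈ 8.0433°.

8.043°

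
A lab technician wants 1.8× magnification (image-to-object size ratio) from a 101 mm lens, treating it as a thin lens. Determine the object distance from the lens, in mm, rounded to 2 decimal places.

157.11 mm

With m = dᵢ/dₒ and 1/f = 1/dₒ + 1/dᵢ, substituting dᵢ = m·dₒ gives 1/f = (1 + 1/m)/dₒ, hence dₒ = f·(1 + 1/m).
dₒ = 101 × (1 + 1/1.8) = 101 × 1.55556 ≈ 157.111 mm.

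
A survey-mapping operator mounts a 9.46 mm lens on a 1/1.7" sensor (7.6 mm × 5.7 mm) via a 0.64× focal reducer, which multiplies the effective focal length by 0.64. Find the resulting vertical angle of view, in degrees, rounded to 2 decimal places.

50.42°

Effective focal length f = 9.46 × 0.64 = 6.0544 mm.
α = 2·arctan(5.7 / (2 × 6.0544)) = 2·arctan(0.47073) ≈ 50.4157°.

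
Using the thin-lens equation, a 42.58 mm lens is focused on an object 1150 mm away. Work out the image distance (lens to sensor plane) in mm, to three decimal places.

1/dᵢ = 1/f − 1/dₒ = 1/42.58 − 1/1150 = 0.0226156 mm⁻¹.
dᵢ = 1/0.0226156 ≈ 44.2172 mm.

44.217 mm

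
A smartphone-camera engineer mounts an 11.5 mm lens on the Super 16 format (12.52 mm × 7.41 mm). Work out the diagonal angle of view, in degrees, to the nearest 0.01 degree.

64.63°

Sensor diagonal = √(12.52² + 7.41²) = √211.6585 ≈ 14.5485 mm.
Angle of view α = 2·arctan(d/2f) with d = 14.5485 mm and f = 11.5 mm.
d/2f = 0.63254; arctan(0.63254) ≈ 32.3151°, so α ≈ 64.6302°.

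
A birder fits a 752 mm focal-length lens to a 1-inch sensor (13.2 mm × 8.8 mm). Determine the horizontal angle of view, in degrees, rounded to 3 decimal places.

1.006°

Angle of view α = 2·arctan(w/2f) with w = 13.2 mm and f = 752 mm.
w/2f = 0.00878; arctan(0.00878) ≈ 0.5028°, so α ≈ 1.0057°.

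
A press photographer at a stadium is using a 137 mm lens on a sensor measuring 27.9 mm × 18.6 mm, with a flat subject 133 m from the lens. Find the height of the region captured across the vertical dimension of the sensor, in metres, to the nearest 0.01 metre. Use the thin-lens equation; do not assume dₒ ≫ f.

18.04 m

dₒ: 133 m = 133000 mm.
Similar triangles through the lens centre give W/dₒ = h/dᵢ; with 1/f = 1/dₒ + 1/dᵢ this gives W = h·(dₒ − f)/f.
W = 18.6 mm × (133000 − 137) / 137 = 18.6 × 969.8029 ≈ 18038.334 mm = 18.0383 m.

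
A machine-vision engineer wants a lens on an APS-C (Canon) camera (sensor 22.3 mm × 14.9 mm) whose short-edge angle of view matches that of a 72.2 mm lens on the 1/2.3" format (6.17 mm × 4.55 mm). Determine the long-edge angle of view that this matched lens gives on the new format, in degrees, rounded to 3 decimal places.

5.400°

Equal short-edge AOV ⇒ f₂ = f₁ · 14.9/4.55 = 72.2 × 3.27473 ≈ 236.4352 mm.
Long-edge AOV on the new format = 2·arctan(22.3 / (2 × 236.4352)) = 2·arctan(0.04716) ≈ 5.4000°.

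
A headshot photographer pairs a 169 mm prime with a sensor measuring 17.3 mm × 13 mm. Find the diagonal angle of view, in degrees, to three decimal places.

7.327°

Sensor diagonal = √(17.3² + 13²) = √468.2900 ≈ 21.6400 mm.
Angle of view α = 2·arctan(d/2f) with d = 21.6400 mm and f = 169 mm.
d/2f = 0.06402; arctan(0.06402) ≈ 3.6633°, so α ≈ 7.3266°.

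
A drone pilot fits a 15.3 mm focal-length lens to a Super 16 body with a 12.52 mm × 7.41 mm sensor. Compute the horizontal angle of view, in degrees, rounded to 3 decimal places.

Angle of view α = 2·arctan(w/2f) with w = 12.52 mm and f = 15.3 mm.
w/2f = 0.40915; arctan(0.40915) ≈ 22.2519°, so α ≈ 44.5039°.

44.504°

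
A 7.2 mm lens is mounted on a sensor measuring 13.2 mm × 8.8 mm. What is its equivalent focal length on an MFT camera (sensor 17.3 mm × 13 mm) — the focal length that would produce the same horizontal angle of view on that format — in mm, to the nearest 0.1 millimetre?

9.4 mm

Equal angle of view means equal width/f ratio, so f₂ = f₁ · (width₂/width₁) = 7.2 × 17.3/13.2.
f₂ = 7.2 × 1.31061 ≈ 9.436 mm.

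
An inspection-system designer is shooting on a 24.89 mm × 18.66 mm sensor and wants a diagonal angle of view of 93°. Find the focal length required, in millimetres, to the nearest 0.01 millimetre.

Sensor diagonal = √(24.89² + 18.66²) = √967.7077 ≈ 31.1080 mm.
From α = 2·arctan(d/2f) we get f = d / (2·tan(α/2)).
With d = 31.1080 mm and α/2 = 46.5°, tan(α/2) ≈ 1.05378, so f ≈ 31.1080 / 2.10756 ≈ 14.7602 mm.

14.76 mm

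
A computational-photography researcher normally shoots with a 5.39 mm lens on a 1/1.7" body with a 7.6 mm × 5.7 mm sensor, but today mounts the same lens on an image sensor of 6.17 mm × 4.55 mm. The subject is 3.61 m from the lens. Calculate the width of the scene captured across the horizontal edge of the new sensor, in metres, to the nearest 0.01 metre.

4.13 m

The focal length stays 5.39 mm; the relevant sensor dimension is now w = 6.17 mm. Object distance dₒ = 3.61 m = 3610 mm.
Thin-lens field width W = w·(dₒ − f)/f = 6.17 × (3610 − 5.39)/5.39 ≈ 4126.242 mm = 4.12624 m.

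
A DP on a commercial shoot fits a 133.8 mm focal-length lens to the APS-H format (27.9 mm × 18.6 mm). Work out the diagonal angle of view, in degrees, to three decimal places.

Sensor diagonal = √(27.9² + 18.6²) = √1124.3700 ≈ 33.5316 mm.
Angle of view α = 2·arctan(d/2f) with d = 33.5316 mm and f = 133.8 mm.
d/2f = 0.12531; arctan(0.12531) ≈ 7.1422°, so α ≈ 14.2844°.

14.284°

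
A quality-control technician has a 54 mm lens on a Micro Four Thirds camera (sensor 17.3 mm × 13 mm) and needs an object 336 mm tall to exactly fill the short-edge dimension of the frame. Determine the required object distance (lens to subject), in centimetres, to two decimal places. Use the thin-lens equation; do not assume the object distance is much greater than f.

Magnification m = h/W = dᵢ/dₒ; combined with 1/f = 1/dₒ + 1/dᵢ this gives dₒ = f·(1 + W/h).
dₒ = 54 mm × (1 + 336/13) = 54 × 26.8462 ≈ 1449.692 mm = 144.969 cm.

144.97 cm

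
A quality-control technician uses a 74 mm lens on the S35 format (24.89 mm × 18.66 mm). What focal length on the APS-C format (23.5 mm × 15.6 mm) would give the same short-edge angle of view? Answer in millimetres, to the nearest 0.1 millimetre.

61.9 mm

Equal angle of view means equal height/f ratio, so f₂ = f₁ · (height₂/height₁) = 74 × 15.6/18.66.
f₂ = 74 × 0.83601 ≈ 61.865 mm.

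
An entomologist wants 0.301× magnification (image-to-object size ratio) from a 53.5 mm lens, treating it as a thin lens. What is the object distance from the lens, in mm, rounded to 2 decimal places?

231.24 mm

With m = dᵢ/dₒ and 1/f = 1/dₒ + 1/dᵢ, substituting dᵢ = m·dₒ gives 1/f = (1 + 1/m)/dₒ, hence dₒ = f·(1 + 1/m).
dₒ = 53.5 × (1 + 1/0.301) = 53.5 × 4.32226 ≈ 231.241 mm.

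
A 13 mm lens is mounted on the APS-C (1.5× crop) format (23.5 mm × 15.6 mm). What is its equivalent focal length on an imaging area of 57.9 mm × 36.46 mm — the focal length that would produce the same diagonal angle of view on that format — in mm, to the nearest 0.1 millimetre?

Sensor diagonal = √(23.5² + 15.6²) = √795.6100 ≈ 28.2066 mm.
Sensor diagonal = √(57.9² + 36.46²) = √4681.7416 ≈ 68.4233 mm.
Equal angle of view means equal diagonal/f ratio, so f₂ = f₁ · (diagonal₂/diagonal₁) = 13 × 68.4233/28.2066.
f₂ = 13 × 2.42579 ≈ 31.535 mm.

31.5 mm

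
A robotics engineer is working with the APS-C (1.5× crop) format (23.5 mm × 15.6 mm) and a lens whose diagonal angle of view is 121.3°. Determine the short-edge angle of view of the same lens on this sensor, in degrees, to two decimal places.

89.05°

Sensor diagonal = √(23.5² + 15.6²) = √795.6100 ≈ 28.2066 mm.
From the diagonal AOV: f = 28.2066 / (2·tan(60.65°)) = 28.2066 / 3.55668 ≈ 7.9306 mm.
Short-edge AOV = 2·arctan(15.6 / (2 × 7.9306)) = 2·arctan(0.98353) ≈ 89.0488°.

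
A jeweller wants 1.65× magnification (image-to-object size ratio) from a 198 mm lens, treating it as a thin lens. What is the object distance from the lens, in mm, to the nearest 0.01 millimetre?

With m = dᵢ/dₒ and 1/f = 1/dₒ + 1/dᵢ, substituting dᵢ = m·dₒ gives 1/f = (1 + 1/m)/dₒ, hence dₒ = f·(1 + 1/m).
dₒ = 198 × (1 + 1/1.65) = 198 × 1.60606 ≈ 318.000 mm.

318.00 mm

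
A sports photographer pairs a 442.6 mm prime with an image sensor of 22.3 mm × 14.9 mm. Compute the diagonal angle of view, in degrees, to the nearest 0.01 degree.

3.47°

Sensor diagonal = √(22.3² + 14.9²) = √719.3000 ≈ 26.8198 mm.
Angle of view α = 2·arctan(d/2f) with d = 26.8198 mm and f = 442.6 mm.
d/2f = 0.03030; arctan(0.03030) ≈ 1.7354°, so α ≈ 3.4708°.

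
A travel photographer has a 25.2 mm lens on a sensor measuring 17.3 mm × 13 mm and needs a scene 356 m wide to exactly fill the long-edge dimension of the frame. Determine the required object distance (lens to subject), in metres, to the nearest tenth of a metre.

W: 356 m = 356000 mm.
Magnification m = w/W = dᵢ/dₒ; combined with 1/f = 1/dₒ + 1/dᵢ this gives dₒ = f·(1 + W/w).
dₒ = 25.2 mm × (1 + 356000/17.3) = 25.2 × 20579.0347 ≈ 518591.674 mm = 518.592 m.

518.6 m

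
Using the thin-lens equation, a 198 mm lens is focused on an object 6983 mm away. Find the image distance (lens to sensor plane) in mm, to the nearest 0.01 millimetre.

1/dᵢ = 1/f − 1/dₒ = 1/198 − 1/6983 = 0.0049073 mm⁻¹.
dᵢ = 1/0.0049073 ≈ 203.7780 mm.

203.78 mm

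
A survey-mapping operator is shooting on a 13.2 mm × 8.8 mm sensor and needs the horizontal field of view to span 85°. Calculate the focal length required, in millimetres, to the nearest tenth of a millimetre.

From α = 2·arctan(w/2f) we get f = w / (2·tan(α/2)).
With w = 13.2 mm and α/2 = 42.5°, tan(α/2) ≈ 0.91633, so f ≈ 13.2 / 1.83266 ≈ 7.2026 mm.

7.2 mm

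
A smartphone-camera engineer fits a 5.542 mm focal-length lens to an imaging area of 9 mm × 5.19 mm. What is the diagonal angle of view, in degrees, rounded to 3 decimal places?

Sensor diagonal = √(9² + 5.19²) = √107.9361 ≈ 10.3892 mm.
Angle of view α = 2·arctan(d/2f) with d = 10.3892 mm and f = 5.542 mm.
d/2f = 0.93732; arctan(0.93732) ≈ 43.1468°, so α ≈ 86.2937°.

86.294°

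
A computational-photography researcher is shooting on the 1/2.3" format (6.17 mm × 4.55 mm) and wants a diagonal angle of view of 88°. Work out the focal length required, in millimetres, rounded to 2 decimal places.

Sensor diagonal = √(6.17² + 4.55²) = √58.7714 ≈ 7.6663 mm.
From α = 2·arctan(d/2f) we get f = d / (2·tan(α/2)).
With d = 7.6663 mm and α/2 = 44°, tan(α/2) ≈ 0.96569, so f ≈ 7.6663 / 1.93138 ≈ 3.9693 mm.

3.97 mm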